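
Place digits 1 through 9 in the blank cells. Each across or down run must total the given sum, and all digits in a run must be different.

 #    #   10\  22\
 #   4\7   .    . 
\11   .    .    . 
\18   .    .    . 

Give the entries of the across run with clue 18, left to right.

3 6 9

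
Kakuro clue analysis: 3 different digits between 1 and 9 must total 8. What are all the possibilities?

{1,2,5}; {1,3,4}

3 distinct digits from 1–9 sum between 6 and 24.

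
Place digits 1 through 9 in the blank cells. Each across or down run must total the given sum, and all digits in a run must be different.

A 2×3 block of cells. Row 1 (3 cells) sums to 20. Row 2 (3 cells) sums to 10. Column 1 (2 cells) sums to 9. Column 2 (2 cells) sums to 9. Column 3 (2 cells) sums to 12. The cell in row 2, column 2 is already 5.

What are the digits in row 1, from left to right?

7 4 9

(1,2) = 9 − 5 = 4 completes the 9 down.
Given what's placed, (1,1) must be 7 to fit the 20 across and 9 down.
(1,3) = 20 − 11 = 9 completes the 20 across.
(2,1) = 9 − 7 = 2 completes the 9 down.
(2,3) = 10 − 7 = 3 completes the 10 across.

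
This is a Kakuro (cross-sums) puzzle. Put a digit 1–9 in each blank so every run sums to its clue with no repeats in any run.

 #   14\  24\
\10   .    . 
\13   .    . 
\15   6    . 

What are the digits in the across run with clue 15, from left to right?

6, 9

24 in 3 cells must be {7,8,9}.
R3C2 = 15 − 6 = 9 completes the 15 across.
No cell is forced outright now. R1C2 can only be 7 or 8 (the digits allowed by both its 10 across and its 24 down). If R1C2 = 8: then R1C1 would have to be in {2} for the 10 across but in {1,3,5,7} for the 14 down — contradiction. So R1C2 = 7.
R1C1 = 10 − 7 = 3 completes the 10 across.
R2C1 = 14 − 9 = 5 completes the 14 down.
R2C2 = 13 − 5 = 8 completes the 13 across.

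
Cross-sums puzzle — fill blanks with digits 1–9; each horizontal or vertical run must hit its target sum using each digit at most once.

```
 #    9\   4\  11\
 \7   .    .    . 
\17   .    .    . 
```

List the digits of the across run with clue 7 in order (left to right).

4 1 2

7 in 3 cells must be {1,2,4}; 4 in 2 cells must be {1,3}.
The 7 across and the 4 down share only 1, so R1C2 = 1.
R2C2 = 4 − 1 = 3 completes the 4 down.
Nothing is forced directly, so branch on R1C1, whose candidates are 2 or 4. If R1C1 = 2: that forces R1C3 = 4, after which R2C1 would have to be in {5,6,8,9} for the 17 across but in {7} for the 9 down — contradiction. So R1C1 = 4.
R1C3 = 7 − 5 = 2 completes the 7 across.
R2C1 = 9 − 4 = 5 completes the 9 down.
R2C3 = 17 − 8 = 9 completes the 17 across.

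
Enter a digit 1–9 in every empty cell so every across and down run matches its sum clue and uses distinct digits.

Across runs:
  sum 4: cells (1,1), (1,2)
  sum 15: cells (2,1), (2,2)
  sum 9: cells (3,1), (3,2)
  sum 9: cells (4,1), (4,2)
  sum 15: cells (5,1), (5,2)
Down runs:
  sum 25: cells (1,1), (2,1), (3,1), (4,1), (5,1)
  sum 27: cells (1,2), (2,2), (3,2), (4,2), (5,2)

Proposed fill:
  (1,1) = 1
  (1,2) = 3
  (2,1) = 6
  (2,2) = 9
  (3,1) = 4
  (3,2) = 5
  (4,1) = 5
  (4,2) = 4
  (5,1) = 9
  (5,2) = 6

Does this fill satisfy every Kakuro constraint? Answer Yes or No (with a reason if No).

Across: 1+3=4; 6+9=15; 4+5=9; 5+4=9; 9+6=15. Down: 1+6+4+5+9=25; 3+9+5+4+6=27. No digit repeats within any run.

Yes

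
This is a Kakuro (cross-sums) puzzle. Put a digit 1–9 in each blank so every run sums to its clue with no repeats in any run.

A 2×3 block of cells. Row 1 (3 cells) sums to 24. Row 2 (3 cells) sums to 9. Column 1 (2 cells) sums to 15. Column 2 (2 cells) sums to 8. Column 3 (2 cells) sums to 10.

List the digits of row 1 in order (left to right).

9 7 8

24 in 3 cells must be {7,8,9}.
The 24 across and the 8 down share only 7, so (1,2) = 7.
The 9 across and the 15 down share only 6, so (2,1) = 6.
(2,2) = 8 − 7 = 1 completes the 8 down.
(2,3) = 9 − 7 = 2 completes the 9 across.
(1,1) = 15 − 6 = 9 completes the 15 down.
(1,3) = 24 − 16 = 8 completes the 24 across.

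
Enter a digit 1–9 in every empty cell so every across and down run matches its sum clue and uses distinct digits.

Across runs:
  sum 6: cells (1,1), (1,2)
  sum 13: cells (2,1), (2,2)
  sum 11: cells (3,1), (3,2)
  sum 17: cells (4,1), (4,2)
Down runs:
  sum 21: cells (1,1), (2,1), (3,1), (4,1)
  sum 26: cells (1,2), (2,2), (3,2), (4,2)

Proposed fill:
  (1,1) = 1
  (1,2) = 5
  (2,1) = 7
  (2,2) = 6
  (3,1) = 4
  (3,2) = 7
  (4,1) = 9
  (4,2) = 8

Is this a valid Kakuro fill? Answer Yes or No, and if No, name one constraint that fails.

Across: 1+5=6; 7+6=13; 4+7=11; 9+8=17. Down: 1+7+4+9=21; 5+6+7+8=26. No digit repeats within any run.

Yes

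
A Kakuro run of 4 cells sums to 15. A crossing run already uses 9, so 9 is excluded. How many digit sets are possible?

5

4 distinct digits from 1–9 sum between 10 and 30.
Dropping sets that contain 9.
Enumerating: {1,2,4,8}, {1,2,5,7}, {1,3,4,7}, {1,3,5,6}, {2,3,4,6}.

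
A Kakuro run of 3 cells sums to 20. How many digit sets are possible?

4

3 distinct digits from 1–9 sum between 6 and 24.
Enumerating: {3,8,9}, {4,7,9}, {5,6,9}, {5,7,8}.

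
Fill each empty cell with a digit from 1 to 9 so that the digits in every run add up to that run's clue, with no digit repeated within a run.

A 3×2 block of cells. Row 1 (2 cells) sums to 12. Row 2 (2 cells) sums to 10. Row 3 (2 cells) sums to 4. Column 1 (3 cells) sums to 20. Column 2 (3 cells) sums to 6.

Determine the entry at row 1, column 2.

3

4 in 2 cells must be {1,3}; 6 in 3 cells must be {1,2,3}.
The 12 across and the 6 down share only 3, so (1,2) = 3.
The 4 across and the 20 down share only 3, so (3,1) = 3.
(3,2) = 4 − 3 = 1 completes the 4 across.
(1,1) = 12 − 3 = 9 completes the 12 across.
(2,1) = 20 − 12 = 8 completes the 20 down.
(2,2) = 10 − 8 = 2 completes the 10 across.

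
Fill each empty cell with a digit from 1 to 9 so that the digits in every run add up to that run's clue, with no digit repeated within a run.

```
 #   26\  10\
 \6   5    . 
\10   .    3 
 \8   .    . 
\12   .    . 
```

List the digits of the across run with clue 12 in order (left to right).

8, 4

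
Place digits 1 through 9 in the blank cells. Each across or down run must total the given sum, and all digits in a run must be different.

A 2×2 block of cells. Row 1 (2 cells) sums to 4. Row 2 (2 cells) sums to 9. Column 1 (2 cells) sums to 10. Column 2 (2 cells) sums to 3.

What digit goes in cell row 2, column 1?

4 in 2 cells must be {1,3}; 3 in 2 cells must be {1,2}.
The 4 across and the 3 down share only 1, so (1,2) = 1.
(2,2) = 3 − 1 = 2 completes the 3 down.
(1,1) = 4 − 1 = 3 completes the 4 across.
(2,1) = 9 − 2 = 7 completes the 9 across.

7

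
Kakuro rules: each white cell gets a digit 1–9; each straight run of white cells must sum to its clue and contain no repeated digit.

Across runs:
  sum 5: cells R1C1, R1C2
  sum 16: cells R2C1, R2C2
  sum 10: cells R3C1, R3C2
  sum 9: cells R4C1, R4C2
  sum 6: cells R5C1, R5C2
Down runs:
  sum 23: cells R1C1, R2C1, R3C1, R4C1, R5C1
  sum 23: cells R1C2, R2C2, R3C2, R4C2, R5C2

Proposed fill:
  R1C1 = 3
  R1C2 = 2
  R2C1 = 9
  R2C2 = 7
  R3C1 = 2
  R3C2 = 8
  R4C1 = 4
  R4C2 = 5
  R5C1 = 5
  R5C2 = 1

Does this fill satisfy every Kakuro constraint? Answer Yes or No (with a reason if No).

Yes

Across: 3+2=5; 9+7=16; 2+8=10; 4+5=9; 5+1=6. Down: 3+9+2+4+5=23; 2+7+8+5+1=23. No digit repeats within any run.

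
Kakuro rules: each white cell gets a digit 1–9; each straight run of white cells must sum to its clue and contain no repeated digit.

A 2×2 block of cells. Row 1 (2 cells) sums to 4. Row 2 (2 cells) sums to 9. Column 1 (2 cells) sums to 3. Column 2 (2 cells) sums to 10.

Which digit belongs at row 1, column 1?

4 in 2 cells must be {1,3}; 3 in 2 cells must be {1,2}.
The 4 across and the 3 down share only 1, so (1,1) = 1.
(1,2) = 4 − 1 = 3 completes the 4 across.
(2,1) = 3 − 1 = 2 completes the 3 down.
(2,2) = 9 − 2 = 7 completes the 9 across.

1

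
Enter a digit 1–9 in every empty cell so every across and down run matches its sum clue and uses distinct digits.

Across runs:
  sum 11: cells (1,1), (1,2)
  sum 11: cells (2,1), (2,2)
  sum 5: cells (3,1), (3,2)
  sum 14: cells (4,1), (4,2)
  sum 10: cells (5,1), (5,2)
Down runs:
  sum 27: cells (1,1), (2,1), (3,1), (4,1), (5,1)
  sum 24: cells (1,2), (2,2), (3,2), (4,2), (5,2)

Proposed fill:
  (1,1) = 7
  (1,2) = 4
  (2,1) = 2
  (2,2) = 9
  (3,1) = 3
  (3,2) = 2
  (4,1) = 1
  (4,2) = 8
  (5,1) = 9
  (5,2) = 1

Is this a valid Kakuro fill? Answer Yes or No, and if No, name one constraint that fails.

No — the down run (1,1)–(5,1) sums to 22, not 27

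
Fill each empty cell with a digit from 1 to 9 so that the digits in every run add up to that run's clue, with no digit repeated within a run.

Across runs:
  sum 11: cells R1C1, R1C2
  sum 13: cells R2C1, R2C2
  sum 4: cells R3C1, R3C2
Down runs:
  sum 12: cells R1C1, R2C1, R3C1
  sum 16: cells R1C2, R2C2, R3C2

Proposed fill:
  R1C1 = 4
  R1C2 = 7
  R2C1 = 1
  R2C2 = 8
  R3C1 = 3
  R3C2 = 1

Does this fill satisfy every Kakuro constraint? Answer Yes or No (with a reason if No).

No — the down run R1C1–R3C1 sums to 8, not 12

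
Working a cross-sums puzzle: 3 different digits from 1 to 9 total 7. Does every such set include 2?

The only way to make 7 from 3 distinct digits is {1,2,4}, which contains 2.

Yes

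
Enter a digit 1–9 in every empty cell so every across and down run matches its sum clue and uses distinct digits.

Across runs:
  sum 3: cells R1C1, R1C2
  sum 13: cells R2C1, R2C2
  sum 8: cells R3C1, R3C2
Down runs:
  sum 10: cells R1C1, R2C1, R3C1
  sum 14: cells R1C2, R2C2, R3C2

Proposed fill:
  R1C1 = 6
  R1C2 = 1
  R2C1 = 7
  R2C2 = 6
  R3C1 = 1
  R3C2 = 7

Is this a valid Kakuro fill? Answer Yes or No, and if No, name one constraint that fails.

No — the down run R1C1–R3C1 sums to 14, not 10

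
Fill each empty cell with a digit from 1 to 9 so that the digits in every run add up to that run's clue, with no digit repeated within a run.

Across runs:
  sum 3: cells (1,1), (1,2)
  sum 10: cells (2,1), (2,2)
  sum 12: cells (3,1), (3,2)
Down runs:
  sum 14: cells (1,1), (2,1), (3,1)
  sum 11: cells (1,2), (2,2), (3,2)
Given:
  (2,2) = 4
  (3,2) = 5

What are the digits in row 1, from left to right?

1 2

3 in 2 cells must be {1,2}.
(1,2) = 11 − 9 = 2 completes the 11 down.
(2,1) = 10 − 4 = 6 completes the 10 across.
(3,1) = 12 − 5 = 7 completes the 12 across.
(1,1) = 3 − 2 = 1 completes the 3 across.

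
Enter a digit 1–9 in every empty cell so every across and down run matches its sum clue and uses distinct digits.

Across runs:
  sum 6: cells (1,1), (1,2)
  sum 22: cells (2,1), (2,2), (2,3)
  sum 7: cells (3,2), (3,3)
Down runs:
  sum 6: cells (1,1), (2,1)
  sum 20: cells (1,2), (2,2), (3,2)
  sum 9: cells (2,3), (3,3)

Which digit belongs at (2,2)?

9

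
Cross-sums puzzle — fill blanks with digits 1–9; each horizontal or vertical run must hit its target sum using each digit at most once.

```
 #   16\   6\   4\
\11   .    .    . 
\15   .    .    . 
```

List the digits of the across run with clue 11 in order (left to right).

16 in 2 cells must be {7,9}; 4 in 2 cells must be {1,3}.
The 11 across and the 16 down share only 7, so R1C1 = 7.
Given what's placed, R1C2 must be 1 to fit the 11 across and 6 down.
R1C3 = 11 − 8 = 3 completes the 11 across.
R2C1 = 16 − 7 = 9 completes the 16 down.
R2C2 = 6 − 1 = 5 completes the 6 down.
R2C3 = 15 − 14 = 1 completes the 15 across.

7 1 3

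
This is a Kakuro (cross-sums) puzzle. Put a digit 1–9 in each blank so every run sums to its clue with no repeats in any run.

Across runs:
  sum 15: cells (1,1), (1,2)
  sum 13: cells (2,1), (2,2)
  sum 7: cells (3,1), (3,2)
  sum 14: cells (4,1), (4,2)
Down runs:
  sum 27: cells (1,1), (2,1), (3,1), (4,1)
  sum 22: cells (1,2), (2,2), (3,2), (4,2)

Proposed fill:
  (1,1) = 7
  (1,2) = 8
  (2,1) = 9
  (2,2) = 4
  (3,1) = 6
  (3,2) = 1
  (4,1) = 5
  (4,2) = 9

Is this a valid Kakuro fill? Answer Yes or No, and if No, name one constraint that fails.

Across: 7+8=15; 9+4=13; 6+1=7; 5+9=14. Down: 7+9+6+5=27; 8+4+1+9=22. No digit repeats within any run.

Yes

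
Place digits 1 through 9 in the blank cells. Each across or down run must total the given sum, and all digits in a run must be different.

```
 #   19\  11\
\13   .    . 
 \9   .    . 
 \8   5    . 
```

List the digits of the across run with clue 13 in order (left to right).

R3C2 = 8 − 5 = 3 completes the 8 across.
Nothing is forced directly, so branch on R1C1, whose candidates are 6 or 8. If R1C1 = 8: then R1C2 would have to be in {5} for the 13 across but in {1,2,6,7} for the 11 down — contradiction. So R1C1 = 6.
R1C2 = 13 − 6 = 7 completes the 13 across.
R2C1 = 19 − 11 = 8 completes the 19 down.
R2C2 = 9 − 8 = 1 completes the 9 across.

6 7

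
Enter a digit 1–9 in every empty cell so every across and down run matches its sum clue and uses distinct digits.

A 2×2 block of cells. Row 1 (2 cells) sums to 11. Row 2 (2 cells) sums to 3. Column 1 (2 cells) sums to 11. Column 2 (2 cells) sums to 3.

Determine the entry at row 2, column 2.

3 in 2 cells must be {1,2}.
The 11 across and the 3 down share only 2, so (1,2) = 2.
The 3 across and the 11 down share only 2, so (2,1) = 2.
(2,2) = 3 − 2 = 1 completes the 3 across.
(1,1) = 11 − 2 = 9 completes the 11 across.

1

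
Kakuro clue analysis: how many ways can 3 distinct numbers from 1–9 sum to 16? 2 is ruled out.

6

3 distinct digits from 1–9 sum between 6 and 24.
Dropping sets that contain 2.
Enumerating: {1,6,9}, {1,7,8}, {3,4,9}, {3,5,8}, {3,6,7}, {4,5,7}.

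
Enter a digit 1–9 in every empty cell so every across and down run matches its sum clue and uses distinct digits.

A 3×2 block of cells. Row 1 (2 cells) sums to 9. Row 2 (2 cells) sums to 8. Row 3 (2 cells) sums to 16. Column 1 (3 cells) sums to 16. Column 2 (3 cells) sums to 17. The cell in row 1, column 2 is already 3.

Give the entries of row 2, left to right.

3 5

16 in 2 cells must be {7,9}.
(1,1) = 9 − 3 = 6 completes the 9 across.
(3,2) = 9: the only remaining digit allowed by both the 16 across and the 17 down.
(2,2) = 17 − 12 = 5 completes the 17 down.
(3,1) = 16 − 9 = 7 completes the 16 across.
(2,1) = 8 − 5 = 3 completes the 8 across.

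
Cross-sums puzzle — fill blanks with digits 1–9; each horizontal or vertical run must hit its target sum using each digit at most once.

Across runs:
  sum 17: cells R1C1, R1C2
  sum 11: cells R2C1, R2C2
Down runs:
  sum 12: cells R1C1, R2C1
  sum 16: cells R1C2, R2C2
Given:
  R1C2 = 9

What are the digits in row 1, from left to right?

8 9

17 in 2 cells must be {8,9}; 16 in 2 cells must be {7,9}.
R1C1 = 17 − 9 = 8 completes the 17 across.
R2C1 = 12 − 8 = 4 completes the 12 down.
R2C2 = 11 − 4 = 7 completes the 11 across.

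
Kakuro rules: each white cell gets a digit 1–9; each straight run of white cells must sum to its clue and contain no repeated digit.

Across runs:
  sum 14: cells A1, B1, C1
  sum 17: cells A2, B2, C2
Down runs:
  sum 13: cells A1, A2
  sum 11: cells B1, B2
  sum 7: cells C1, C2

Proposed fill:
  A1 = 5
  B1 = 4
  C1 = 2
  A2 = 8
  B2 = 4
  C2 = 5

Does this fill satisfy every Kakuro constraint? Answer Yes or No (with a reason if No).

No — the across run A1–C1 sums to 11, not 14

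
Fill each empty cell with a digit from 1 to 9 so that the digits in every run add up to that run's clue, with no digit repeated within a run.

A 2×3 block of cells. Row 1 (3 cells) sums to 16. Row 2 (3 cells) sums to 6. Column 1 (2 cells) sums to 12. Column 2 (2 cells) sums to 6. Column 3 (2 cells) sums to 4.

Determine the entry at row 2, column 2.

2

6 in 3 cells must be {1,2,3}; 4 in 2 cells must be {1,3}.
The 6 across and the 12 down share only 3, so (2,1) = 3.
Given what's placed, (2,3) must be 1 to fit the 6 across and 4 down.
(1,1) = 12 − 3 = 9 completes the 12 down.
(1,3) = 4 − 1 = 3 completes the 4 down.
(2,2) = 6 − 4 = 2 completes the 6 across.
(1,2) = 16 − 12 = 4 completes the 16 across.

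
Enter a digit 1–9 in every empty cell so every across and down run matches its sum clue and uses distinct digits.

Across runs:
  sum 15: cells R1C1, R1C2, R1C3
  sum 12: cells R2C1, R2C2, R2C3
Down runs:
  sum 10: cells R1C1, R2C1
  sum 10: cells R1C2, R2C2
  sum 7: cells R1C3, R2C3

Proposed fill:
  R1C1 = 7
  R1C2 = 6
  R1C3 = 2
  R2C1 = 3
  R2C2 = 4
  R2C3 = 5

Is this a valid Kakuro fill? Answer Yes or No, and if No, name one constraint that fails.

Across: 7+6+2=15; 3+4+5=12. Down: 7+3=10; 6+4=10; 2+5=7. No digit repeats within any run.

Yes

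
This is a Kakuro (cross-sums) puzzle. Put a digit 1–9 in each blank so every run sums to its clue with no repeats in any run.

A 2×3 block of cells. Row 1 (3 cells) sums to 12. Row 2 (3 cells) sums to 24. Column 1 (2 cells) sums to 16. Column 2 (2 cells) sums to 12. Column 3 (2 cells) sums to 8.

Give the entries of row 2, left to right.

24 in 3 cells must be {7,8,9}; 16 in 2 cells must be {7,9}.
The 24 across and the 8 down share only 7, so (2,3) = 7.
(1,3) = 8 − 7 = 1 completes the 8 down.
Given what's placed, (2,1) must be 9 to fit the 24 across and 16 down.
(2,2) = 24 − 16 = 8 completes the 24 across.
(1,1) = 16 − 9 = 7 completes the 16 down.
(1,2) = 12 − 8 = 4 completes the 12 across.

9 8 7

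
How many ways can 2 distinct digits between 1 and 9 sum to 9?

2 distinct digits from 1–9 sum between 3 and 17.
Enumerating: {1,8}, {2,7}, {3,6}, {4,5}.

4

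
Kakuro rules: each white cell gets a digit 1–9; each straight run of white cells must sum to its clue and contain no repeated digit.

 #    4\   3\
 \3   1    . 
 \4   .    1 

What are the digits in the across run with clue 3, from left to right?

1, 2

3 in 2 cells must be {1,2}; 4 in 2 cells must be {1,3}.
R1C2 = 3 − 1 = 2 completes the 3 across.
R2C1 = 4 − 1 = 3 completes the 4 across.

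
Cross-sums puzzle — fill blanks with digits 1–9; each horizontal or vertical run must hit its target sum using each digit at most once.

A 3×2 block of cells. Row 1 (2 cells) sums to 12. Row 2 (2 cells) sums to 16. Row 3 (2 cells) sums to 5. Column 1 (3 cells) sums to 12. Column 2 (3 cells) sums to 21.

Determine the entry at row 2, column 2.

9

16 in 2 cells must be {7,9}.
The 5 across and the 21 down share only 4, so (3,2) = 4.
Given what's placed, (2,2) must be 9 to fit the 16 across and 21 down.
(3,1) = 5 − 4 = 1 completes the 5 across.
(1,2) = 21 − 13 = 8 completes the 21 down.
(2,1) = 16 − 9 = 7 completes the 16 across.
(1,1) = 12 − 8 = 4 completes the 12 across.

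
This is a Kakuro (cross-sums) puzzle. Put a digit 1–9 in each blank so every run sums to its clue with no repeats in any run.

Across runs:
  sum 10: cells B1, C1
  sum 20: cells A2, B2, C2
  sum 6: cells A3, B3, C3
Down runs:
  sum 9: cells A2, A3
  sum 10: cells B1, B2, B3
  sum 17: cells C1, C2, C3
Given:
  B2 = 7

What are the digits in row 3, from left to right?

6 in 3 cells must be {1,2,3}.
Nothing is forced directly, so branch on A3, whose candidates are 1 or 2 or 3. If A3 = 2: then A2 would have to be in {4,5,8,9} for the 20 across but in {7} for the 9 down — contradiction. If A3 = 3: then A2 would have to be in {4,5,8,9} for the 20 across but in {6} for the 9 down — contradiction. So A3 = 1.
A2 = 9 − 1 = 8 completes the 9 down.
C2 = 20 − 15 = 5 completes the 20 across.
Given what's placed, B3 must be 2 to fit the 6 across and 10 down.
C3 = 6 − 3 = 3 completes the 6 across.
B1 = 10 − 9 = 1 completes the 10 down.
C1 = 10 − 1 = 9 completes the 10 across.

1 2 3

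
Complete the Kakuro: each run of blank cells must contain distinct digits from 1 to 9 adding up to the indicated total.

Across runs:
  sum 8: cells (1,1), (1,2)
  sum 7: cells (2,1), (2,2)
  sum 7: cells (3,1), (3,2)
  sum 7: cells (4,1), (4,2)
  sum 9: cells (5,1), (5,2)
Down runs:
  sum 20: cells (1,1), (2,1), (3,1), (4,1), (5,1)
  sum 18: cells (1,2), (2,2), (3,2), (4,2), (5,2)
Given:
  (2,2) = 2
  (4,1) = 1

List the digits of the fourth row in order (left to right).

1, 6

(2,1) = 7 − 2 = 5 completes the 7 across.
(4,2) = 7 − 1 = 6 completes the 7 across.
Nothing is forced directly, so branch on (3,1), whose candidates are 2 or 3 or 4. If (3,1) = 2: that forces (1,1) = 3, (1,2) = 5, after which (3,2) would have to be in {5} for the 7 across but in {1,4} for the 18 down — contradiction. If (3,1) = 4: then (3,2) would have to be in {3} for the 7 across but in {1,4,5} for the 18 down — contradiction. So (3,1) = 3.
(3,2) = 7 − 3 = 4 completes the 7 across.
No cell is forced outright now. (1,1) can only be 2 or 7 (the digits allowed by both its 8 across and its 20 down). If (1,1) = 2: then (1,2) would have to be in {6} for the 8 across but in {1,5} for the 18 down — contradiction. So (1,1) = 7.
(1,2) = 8 − 7 = 1 completes the 8 across.
(5,1) = 20 − 16 = 4 completes the 20 down.
(5,2) = 9 − 4 = 5 completes the 9 across.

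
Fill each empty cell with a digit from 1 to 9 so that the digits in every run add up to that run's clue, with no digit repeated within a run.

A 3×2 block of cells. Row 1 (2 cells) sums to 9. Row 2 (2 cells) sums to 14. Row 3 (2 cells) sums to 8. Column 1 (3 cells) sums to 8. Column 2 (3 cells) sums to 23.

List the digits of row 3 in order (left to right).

23 in 3 cells must be {6,8,9}.
The 14 across and the 8 down share only 5, so (2,1) = 5.
(2,2) = 14 − 5 = 9 completes the 14 across.
Given what's placed, (3,2) must be 6 to fit the 8 across and 23 down.
(1,2) = 23 − 15 = 8 completes the 23 down.
(3,1) = 8 − 6 = 2 completes the 8 across.
(1,1) = 9 − 8 = 1 completes the 9 across.

2, 6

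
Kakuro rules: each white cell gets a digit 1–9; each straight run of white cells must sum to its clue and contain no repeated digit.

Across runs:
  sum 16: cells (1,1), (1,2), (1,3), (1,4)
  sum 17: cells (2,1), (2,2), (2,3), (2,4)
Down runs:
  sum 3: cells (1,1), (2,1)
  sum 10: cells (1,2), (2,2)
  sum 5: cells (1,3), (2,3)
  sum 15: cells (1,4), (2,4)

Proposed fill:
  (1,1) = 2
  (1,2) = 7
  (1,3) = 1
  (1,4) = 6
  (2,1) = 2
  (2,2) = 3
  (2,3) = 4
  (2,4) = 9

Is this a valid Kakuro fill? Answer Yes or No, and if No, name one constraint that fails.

No — the across run (2,1)–(2,4) sums to 18, not 17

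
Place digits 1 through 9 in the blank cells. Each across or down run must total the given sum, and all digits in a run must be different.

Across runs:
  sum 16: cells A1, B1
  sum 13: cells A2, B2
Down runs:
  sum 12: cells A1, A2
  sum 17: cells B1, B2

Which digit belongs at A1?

7

16 in 2 cells must be {7,9}; 17 in 2 cells must be {8,9}.
The 16 across and the 17 down share only 9, so B1 = 9.
B2 = 17 − 9 = 8 completes the 17 down.
A1 = 16 − 9 = 7 completes the 16 across.
A2 = 13 − 8 = 5 completes the 13 across.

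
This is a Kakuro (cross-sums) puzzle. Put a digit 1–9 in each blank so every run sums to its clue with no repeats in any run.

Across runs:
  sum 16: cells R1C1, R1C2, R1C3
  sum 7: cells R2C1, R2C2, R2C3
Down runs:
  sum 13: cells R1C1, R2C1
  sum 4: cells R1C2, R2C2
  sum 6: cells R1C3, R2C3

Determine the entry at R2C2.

1

7 in 3 cells must be {1,2,4}; 4 in 2 cells must be {1,3}.
The 7 across and the 13 down share only 4, so R2C1 = 4.
Given what's placed, R2C2 must be 1 to fit the 7 across and 4 down.
R2C3 = 7 − 5 = 2 completes the 7 across.
R1C1 = 13 − 4 = 9 completes the 13 down.
R1C2 = 4 − 1 = 3 completes the 4 down.
R1C3 = 16 − 12 = 4 completes the 16 across.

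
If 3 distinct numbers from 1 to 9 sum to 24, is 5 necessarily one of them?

The only way to make 24 from 3 distinct digits is {7,8,9}, which does not contain 5.

No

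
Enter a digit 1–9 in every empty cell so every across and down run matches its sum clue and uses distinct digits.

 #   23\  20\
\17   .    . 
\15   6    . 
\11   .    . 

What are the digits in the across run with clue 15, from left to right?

6 9

17 in 2 cells must be {8,9}; 23 in 3 cells must be {6,8,9}.
R2C2 = 15 − 6 = 9 completes the 15 across.
Given what's placed, R1C2 must be 8 to fit the 17 across and 20 down.
R3C2 = 20 − 17 = 3 completes the 20 down.
R1C1 = 17 − 8 = 9 completes the 17 across.
R3C1 = 11 − 3 = 8 completes the 11 across.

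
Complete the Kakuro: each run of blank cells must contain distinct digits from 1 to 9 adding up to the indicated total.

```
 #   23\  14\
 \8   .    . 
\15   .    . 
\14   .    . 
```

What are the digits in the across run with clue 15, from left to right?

8, 7

23 in 3 cells must be {6,8,9}.
The 8 across and the 23 down share only 6, so R1C1 = 6.
R1C2 = 8 − 6 = 2 completes the 8 across.
Nothing is forced directly, so branch on R2C1, whose candidates are 8 or 9. If R2C1 = 9: then R2C2 would have to be in {6} for the 15 across but in {3,4,5,7,8,9} for the 14 down — contradiction. So R2C1 = 8.
R2C2 = 15 − 8 = 7 completes the 15 across.
R3C1 = 23 − 14 = 9 completes the 23 down.
R3C2 = 14 − 9 = 5 completes the 14 across.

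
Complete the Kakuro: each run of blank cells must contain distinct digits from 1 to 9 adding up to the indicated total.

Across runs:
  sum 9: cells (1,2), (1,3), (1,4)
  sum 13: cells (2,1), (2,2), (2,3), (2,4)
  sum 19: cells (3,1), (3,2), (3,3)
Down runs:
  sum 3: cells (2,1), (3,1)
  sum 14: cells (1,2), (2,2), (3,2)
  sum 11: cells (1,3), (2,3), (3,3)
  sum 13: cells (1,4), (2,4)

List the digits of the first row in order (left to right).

3 in 2 cells must be {1,2}.
Only 2 fits (3,1) under both its across sum 19 and down sum 3.
Given what's placed, (3,3) must be 8 to fit the 19 across and 11 down.
(2,1) = 3 − 2 = 1 completes the 3 down.
(2,3) = 2: the only remaining digit allowed by both the 13 across and the 11 down.
(3,2) = 19 − 10 = 9 completes the 19 across.
(1,3) = 11 − 10 = 1 completes the 11 down.
Nothing is forced directly, so branch on (2,2), whose candidates are 3 or 4. If (2,2) = 4: then (1,2) would have to be in {2,3,5,6} for the 9 across but in {1} for the 14 down — contradiction. So (2,2) = 3.
(1,2) = 14 − 12 = 2 completes the 14 down.
(1,4) = 9 − 3 = 6 completes the 9 across.

2 1 6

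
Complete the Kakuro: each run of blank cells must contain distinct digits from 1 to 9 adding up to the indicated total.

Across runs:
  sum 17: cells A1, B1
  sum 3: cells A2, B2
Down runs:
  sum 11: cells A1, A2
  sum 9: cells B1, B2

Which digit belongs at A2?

2

17 in 2 cells must be {8,9}; 3 in 2 cells must be {1,2}.
The 17 across and the 9 down share only 8, so B1 = 8.
The 3 across and the 11 down share only 2, so A2 = 2.
B2 = 3 − 2 = 1 completes the 3 across.
A1 = 17 − 8 = 9 completes the 17 across.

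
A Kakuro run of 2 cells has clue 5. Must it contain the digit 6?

No

Counterexample: {1,4} sums to 5 without using 6.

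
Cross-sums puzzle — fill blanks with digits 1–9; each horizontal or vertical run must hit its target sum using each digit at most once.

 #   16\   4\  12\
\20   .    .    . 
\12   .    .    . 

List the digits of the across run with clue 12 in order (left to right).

7 1 4

16 in 2 cells must be {7,9}; 4 in 2 cells must be {1,3}.
The 20 across and the 4 down share only 3, so R1C2 = 3.
R2C2 = 4 − 3 = 1 completes the 4 down.
Given what's placed, R1C1 must be 9 to fit the 20 across and 16 down.
R1C3 = 20 − 12 = 8 completes the 20 across.
R2C1 = 16 − 9 = 7 completes the 16 down.
R2C3 = 12 − 8 = 4 completes the 12 across.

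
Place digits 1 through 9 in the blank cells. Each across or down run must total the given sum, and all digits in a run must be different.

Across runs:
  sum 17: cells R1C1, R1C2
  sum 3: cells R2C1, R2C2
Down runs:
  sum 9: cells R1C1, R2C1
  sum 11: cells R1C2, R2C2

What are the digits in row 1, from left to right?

8 9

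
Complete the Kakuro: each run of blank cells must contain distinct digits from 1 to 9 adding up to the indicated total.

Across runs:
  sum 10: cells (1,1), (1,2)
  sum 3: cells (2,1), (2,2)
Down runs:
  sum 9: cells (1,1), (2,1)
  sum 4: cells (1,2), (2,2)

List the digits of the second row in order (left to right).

2, 1

3 in 2 cells must be {1,2}; 4 in 2 cells must be {1,3}.
The 3 across and the 4 down share only 1, so (2,2) = 1.
(1,2) = 4 − 1 = 3 completes the 4 down.
(2,1) = 3 − 1 = 2 completes the 3 across.
(1,1) = 10 − 3 = 7 completes the 10 across.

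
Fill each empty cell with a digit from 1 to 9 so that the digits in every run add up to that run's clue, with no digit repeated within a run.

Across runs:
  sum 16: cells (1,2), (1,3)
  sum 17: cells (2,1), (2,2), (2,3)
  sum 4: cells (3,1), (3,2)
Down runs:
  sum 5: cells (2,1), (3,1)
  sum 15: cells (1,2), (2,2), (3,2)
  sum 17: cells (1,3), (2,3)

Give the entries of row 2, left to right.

4, 5, 8

16 in 2 cells must be {7,9}; 4 in 2 cells must be {1,3}; 17 in 2 cells must be {8,9}.
The 16 across and the 17 down share only 9, so (1,3) = 9.
(2,3) = 17 − 9 = 8 completes the 17 down.
(1,2) = 16 − 9 = 7 completes the 16 across.
(3,2) = 3: the only remaining digit allowed by both the 4 across and the 15 down.
(2,2) = 15 − 10 = 5 completes the 15 down.
(3,1) = 4 − 3 = 1 completes the 4 across.
(2,1) = 17 − 13 = 4 completes the 17 across.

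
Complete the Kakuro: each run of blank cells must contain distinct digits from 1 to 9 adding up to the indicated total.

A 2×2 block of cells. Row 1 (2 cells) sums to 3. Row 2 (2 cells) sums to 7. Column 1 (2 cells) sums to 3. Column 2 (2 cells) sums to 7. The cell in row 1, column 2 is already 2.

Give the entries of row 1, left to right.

1 2

3 in 2 cells must be {1,2}.
(1,1) = 3 − 2 = 1 completes the 3 across.
(2,1) = 3 − 1 = 2 completes the 3 down.
(2,2) = 7 − 2 = 5 completes the 7 across.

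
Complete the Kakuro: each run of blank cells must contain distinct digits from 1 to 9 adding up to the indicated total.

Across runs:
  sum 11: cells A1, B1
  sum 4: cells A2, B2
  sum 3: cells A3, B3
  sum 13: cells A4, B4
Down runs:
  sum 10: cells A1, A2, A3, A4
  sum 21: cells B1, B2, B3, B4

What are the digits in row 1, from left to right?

4 in 2 cells must be {1,3}; 3 in 2 cells must be {1,2}; 10 in 4 cells must be {1,2,3,4}.
Only 4 fits A4 under both its across sum 13 and down sum 10.
B4 = 13 − 4 = 9 completes the 13 across.
Nothing is forced directly, so branch on A1, whose candidates are 2 or 3. If A1 = 2: then B1 would have to be in {9} for the 11 across but in {1,2,3,4,5,6,7,8} for the 21 down — contradiction. So A1 = 3.
B1 = 11 − 3 = 8 completes the 11 across.

3 8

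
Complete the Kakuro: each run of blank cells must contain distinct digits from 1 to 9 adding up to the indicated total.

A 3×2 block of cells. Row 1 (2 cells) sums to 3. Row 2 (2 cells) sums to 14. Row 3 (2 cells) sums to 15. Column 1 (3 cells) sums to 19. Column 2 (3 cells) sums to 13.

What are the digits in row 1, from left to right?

2 1

3 in 2 cells must be {1,2}.
The 3 across and the 19 down share only 2, so (1,1) = 2.
(1,2) = 3 − 2 = 1 completes the 3 across.
Nothing is forced directly, so branch on (2,1), whose candidates are 8 or 9. If (2,1) = 8: then (2,2) would have to be in {6} for the 14 across but in {3,4,5,7,8,9} for the 13 down — contradiction. So (2,1) = 9.
(2,2) = 14 − 9 = 5 completes the 14 across.
(3,1) = 19 − 11 = 8 completes the 19 down.
(3,2) = 15 − 8 = 7 completes the 15 across.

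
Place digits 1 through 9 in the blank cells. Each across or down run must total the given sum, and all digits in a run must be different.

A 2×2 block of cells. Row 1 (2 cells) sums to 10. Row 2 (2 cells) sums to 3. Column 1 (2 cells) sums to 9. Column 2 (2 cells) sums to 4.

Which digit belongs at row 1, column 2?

3

3 in 2 cells must be {1,2}; 4 in 2 cells must be {1,3}.
The 3 across and the 4 down share only 1, so (2,2) = 1.
(1,2) = 4 − 1 = 3 completes the 4 down.
(2,1) = 3 − 1 = 2 completes the 3 across.
(1,1) = 10 − 3 = 7 completes the 10 across.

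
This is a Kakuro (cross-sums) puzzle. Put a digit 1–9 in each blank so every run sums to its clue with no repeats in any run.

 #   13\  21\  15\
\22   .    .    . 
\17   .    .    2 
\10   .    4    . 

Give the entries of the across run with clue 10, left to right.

Given what's placed, R3C3 must be 5 to fit the 10 across and 15 down.
R1C3 = 15 − 7 = 8 completes the 15 down.
R3C1 = 10 − 9 = 1 completes the 10 across.
R1C2 = 9: the only remaining digit allowed by both the 22 across and the 21 down.
R2C2 = 21 − 13 = 8 completes the 21 down.
R1C1 = 22 − 17 = 5 completes the 22 across.
R2C1 = 17 − 10 = 7 completes the 17 across.

1 4 5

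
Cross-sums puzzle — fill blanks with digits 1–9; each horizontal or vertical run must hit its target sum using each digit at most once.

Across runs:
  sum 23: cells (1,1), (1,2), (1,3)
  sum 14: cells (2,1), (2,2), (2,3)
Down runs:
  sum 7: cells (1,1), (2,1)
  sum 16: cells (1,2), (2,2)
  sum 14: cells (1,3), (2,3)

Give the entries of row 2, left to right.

23 in 3 cells must be {6,8,9}; 16 in 2 cells must be {7,9}.
The 23 across and the 7 down share only 6, so (1,1) = 6.
Given what's placed, (1,2) must be 9 to fit the 23 across and 16 down.
(1,3) = 23 − 15 = 8 completes the 23 across.
(2,1) = 7 − 6 = 1 completes the 7 down.
(2,2) = 16 − 9 = 7 completes the 16 down.
(2,3) = 14 − 8 = 6 completes the 14 across.

1, 7, 6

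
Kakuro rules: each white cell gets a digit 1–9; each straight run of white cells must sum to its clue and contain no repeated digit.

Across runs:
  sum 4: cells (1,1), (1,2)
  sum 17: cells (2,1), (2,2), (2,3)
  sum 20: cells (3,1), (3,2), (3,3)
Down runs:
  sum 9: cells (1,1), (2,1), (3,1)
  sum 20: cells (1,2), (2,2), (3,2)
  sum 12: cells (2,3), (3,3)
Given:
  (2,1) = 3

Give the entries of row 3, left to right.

5 8 7

4 in 2 cells must be {1,3}.
(1,1) = 1: the only remaining digit allowed by both the 4 across and the 9 down.
(1,2) = 4 − 1 = 3 completes the 4 across.
(3,1) = 9 − 4 = 5 completes the 9 down.
Nothing is forced directly, so branch on (2,2), whose candidates are 8 or 9. If (2,2) = 8: then (2,3) would have to be in {6} for the 17 across but in {3,4,5,7,8,9} for the 12 down — contradiction. So (2,2) = 9.
(2,3) = 17 − 12 = 5 completes the 17 across.
(3,2) = 20 − 12 = 8 completes the 20 down.
(3,3) = 20 − 13 = 7 completes the 20 across.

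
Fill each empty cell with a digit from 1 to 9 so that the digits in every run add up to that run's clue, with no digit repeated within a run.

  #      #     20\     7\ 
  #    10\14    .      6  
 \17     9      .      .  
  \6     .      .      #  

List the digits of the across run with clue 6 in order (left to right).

R1C2 = 14 − 6 = 8 completes the 14 across.
R2C3 = 7 − 6 = 1 completes the 7 down.
R3C1 = 10 − 9 = 1 completes the 10 down.
R3C2 = 6 − 1 = 5 completes the 6 across.
R2C2 = 17 − 10 = 7 completes the 17 across.

1 5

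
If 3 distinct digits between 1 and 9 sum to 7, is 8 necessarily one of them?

The only way to make 7 from 3 distinct digits is {1,2,4}, which does not contain 8.

No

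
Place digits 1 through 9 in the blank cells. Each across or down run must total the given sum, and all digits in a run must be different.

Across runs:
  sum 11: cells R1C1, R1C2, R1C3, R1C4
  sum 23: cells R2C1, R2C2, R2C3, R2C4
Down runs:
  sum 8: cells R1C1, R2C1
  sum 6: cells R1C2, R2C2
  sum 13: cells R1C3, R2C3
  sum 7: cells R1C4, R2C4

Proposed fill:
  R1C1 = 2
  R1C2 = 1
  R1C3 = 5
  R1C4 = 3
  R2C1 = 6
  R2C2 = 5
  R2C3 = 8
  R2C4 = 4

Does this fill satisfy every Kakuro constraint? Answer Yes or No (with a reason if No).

Across: 2+1+5+3=11; 6+5+8+4=23. Down: 2+6=8; 1+5=6; 5+8=13; 3+4=7. No digit repeats within any run.

Yes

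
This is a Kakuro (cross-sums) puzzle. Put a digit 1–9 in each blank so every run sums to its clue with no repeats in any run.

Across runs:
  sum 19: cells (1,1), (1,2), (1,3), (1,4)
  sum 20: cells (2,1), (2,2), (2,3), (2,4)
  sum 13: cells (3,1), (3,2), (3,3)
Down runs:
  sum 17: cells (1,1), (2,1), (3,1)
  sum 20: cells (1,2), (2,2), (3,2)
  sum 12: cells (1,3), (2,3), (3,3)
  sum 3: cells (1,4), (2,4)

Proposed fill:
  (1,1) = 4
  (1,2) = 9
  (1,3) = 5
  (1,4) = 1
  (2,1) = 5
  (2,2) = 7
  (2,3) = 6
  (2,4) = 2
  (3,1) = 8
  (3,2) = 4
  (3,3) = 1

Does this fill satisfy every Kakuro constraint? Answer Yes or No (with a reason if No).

Yes

Across: 4+9+5+1=19; 5+7+6+2=20; 8+4+1=13. Down: 4+5+8=17; 9+7+4=20; 5+6+1=12; 1+2=3. No digit repeats within any run.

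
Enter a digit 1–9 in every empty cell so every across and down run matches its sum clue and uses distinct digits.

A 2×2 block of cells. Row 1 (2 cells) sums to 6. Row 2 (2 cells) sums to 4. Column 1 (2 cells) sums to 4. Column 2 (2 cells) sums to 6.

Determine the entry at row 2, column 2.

1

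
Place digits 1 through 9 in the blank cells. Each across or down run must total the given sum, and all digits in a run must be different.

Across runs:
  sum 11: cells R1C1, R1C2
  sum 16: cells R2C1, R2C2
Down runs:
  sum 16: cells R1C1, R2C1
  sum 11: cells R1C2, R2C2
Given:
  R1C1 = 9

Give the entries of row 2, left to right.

7 9

16 in 2 cells must be {7,9}.
R1C2 = 11 − 9 = 2 completes the 11 across.
R2C1 = 16 − 9 = 7 completes the 16 down.
R2C2 = 16 − 7 = 9 completes the 16 across.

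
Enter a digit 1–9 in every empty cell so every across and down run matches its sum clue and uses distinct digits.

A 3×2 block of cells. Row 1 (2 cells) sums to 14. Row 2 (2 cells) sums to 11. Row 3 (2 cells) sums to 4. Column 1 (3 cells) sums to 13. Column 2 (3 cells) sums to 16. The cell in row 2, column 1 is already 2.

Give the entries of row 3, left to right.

4 in 2 cells must be {1,3}.
(2,2) = 11 − 2 = 9 completes the 11 across.
(3,1) = 3: the only remaining digit allowed by both the 4 across and the 13 down.
(3,2) = 4 − 3 = 1 completes the 4 across.
(1,1) = 13 − 5 = 8 completes the 13 down.
(1,2) = 14 − 8 = 6 completes the 14 across.

3 1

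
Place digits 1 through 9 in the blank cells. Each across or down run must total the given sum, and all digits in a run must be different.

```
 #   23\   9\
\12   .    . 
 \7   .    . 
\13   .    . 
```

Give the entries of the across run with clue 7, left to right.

23 in 3 cells must be {6,8,9}.
The 7 across and the 23 down share only 6, so R2C1 = 6.
R2C2 = 7 − 6 = 1 completes the 7 across.
Nothing is forced directly, so branch on R1C1, whose candidates are 8 or 9. If R1C1 = 8: then R1C2 would have to be in {4} for the 12 across but in {2,3,5,6} for the 9 down — contradiction. So R1C1 = 9.
R1C2 = 12 − 9 = 3 completes the 12 across.
R3C1 = 23 − 15 = 8 completes the 23 down.
R3C2 = 13 − 8 = 5 completes the 13 across.

6 1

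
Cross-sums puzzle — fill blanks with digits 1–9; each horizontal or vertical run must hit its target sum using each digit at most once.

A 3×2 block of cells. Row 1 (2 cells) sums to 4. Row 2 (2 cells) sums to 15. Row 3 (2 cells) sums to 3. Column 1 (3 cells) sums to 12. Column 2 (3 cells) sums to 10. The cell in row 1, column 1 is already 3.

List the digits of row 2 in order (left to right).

8, 7

4 in 2 cells must be {1,3}; 3 in 2 cells must be {1,2}.
(1,2) = 4 − 3 = 1 completes the 4 across.
(3,2) = 2: the only remaining digit allowed by both the 3 across and the 10 down.
(2,2) = 10 − 3 = 7 completes the 10 down.
(3,1) = 3 − 2 = 1 completes the 3 across.
(2,1) = 15 − 7 = 8 completes the 15 across.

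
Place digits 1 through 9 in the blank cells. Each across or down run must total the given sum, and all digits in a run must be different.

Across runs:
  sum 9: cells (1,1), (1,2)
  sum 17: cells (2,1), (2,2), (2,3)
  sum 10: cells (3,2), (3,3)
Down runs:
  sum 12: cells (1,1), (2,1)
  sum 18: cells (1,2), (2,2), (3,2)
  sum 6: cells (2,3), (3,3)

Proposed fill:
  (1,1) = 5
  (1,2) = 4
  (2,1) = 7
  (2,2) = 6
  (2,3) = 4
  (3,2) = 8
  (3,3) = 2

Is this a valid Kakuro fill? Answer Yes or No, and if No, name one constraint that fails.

Across: 5+4=9; 7+6+4=17; 8+2=10. Down: 5+7=12; 4+6+8=18; 4+2=6. No digit repeats within any run.

Yes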